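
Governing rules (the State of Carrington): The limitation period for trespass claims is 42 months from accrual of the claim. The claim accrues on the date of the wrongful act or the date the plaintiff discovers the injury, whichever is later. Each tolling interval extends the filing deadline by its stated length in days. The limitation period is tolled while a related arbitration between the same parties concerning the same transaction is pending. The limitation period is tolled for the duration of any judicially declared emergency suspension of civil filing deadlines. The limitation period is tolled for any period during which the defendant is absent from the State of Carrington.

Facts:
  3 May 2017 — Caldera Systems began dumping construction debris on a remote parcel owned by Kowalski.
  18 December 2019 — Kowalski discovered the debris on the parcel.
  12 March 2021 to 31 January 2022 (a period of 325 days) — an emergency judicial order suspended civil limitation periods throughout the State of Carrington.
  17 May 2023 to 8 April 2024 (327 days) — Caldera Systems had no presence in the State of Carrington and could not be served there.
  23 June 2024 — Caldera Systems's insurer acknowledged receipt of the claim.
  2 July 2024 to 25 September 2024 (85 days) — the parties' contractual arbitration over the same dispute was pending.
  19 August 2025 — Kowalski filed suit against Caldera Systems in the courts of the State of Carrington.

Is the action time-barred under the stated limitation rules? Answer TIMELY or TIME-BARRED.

TIME-BARRED

Because discovery on 18 December 2019 post-dates the 3 May 2017 act, accrual under the later-of rule falls on 18 December 2019.
The untolled deadline — 42 months after 18 December 2019 — is 18 June 2023.
The period was tolled for 325 days by the emergency suspension of filing deadlines (12 March 2021 to 31 January 2022), pushing the deadline to 8 May 2024.
Because the defendant's absence from the jurisdiction ran from 17 May 2023 to 8 April 2024, the deadline is extended by 327 days to 31 March 2025.
Because the pending related arbitration ran from 2 July 2024 to 25 September 2024, the deadline is extended by 85 days to 24 June 2025.
None of the other events listed affects the running of the period under the stated rules.
Kowalski filed on 19 August 2025, after the 24 June 2025 deadline, so the action is time-barred.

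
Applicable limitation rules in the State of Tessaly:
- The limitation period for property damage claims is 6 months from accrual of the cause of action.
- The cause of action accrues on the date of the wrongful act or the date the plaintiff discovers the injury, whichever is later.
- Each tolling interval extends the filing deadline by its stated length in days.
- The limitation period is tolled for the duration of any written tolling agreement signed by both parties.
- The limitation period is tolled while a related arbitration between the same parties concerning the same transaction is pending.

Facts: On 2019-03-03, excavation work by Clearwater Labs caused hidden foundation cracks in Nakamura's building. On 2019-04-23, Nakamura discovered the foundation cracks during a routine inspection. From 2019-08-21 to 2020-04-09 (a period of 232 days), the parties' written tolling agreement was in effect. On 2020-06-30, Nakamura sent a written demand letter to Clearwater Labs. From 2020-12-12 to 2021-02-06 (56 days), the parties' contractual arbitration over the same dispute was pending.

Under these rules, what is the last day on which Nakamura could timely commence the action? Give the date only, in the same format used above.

The claim accrued on 2019-04-23 — the later of the 2019-03-03 act and the 2019-04-23 discovery.
Adding the 6 months base period to 2019-04-23 gives a deadline of 2019-10-23, before any tolling.
The written tolling agreement from 2019-08-21 to 2020-04-09 tolled the period for 232 days, extending the deadline to 2020-06-11.
By the time the pending related arbitration began on 2020-12-12, the limitation period had already expired on 2020-06-11; that interval cannot revive it.
The other events in the timeline have no effect on the limitation period under the stated rules.

2020-06-11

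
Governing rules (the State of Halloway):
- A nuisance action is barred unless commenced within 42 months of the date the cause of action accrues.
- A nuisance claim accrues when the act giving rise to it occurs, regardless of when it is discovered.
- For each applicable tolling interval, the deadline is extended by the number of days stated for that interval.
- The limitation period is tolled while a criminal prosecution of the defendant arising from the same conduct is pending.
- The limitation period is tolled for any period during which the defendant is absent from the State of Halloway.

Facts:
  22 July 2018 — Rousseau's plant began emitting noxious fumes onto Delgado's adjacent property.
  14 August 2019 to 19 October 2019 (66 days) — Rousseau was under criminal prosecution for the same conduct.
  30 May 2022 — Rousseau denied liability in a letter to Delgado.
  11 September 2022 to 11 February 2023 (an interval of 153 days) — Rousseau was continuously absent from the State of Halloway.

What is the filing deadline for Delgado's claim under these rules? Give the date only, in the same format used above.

29 March 2022

The claim accrued on 22 July 2018, when the wrongful act occurred.
42 months from 22 July 2018 is 22 January 2022.
The pending criminal prosecution from 14 August 2019 to 19 October 2019 tolled the period for 66 days, extending the deadline to 29 March 2022.
The defendant's absence from the jurisdiction from 11 September 2022 to 11 February 2023 began after the period had already run on 29 March 2022, so it has no tolling effect.
None of the other events listed affects the running of the period under the stated rules.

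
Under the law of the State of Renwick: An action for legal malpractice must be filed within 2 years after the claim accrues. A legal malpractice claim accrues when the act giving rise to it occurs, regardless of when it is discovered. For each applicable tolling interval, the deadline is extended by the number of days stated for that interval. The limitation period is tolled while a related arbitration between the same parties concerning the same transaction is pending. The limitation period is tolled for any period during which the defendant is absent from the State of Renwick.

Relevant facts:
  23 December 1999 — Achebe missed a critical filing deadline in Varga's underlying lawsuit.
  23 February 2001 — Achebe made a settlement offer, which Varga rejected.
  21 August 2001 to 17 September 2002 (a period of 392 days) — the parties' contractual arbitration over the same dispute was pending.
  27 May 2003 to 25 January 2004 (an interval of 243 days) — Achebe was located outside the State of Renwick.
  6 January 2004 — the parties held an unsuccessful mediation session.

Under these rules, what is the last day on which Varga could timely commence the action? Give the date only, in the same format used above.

The limitation period began to run on 23 December 1999.
2 years from 23 December 1999 is 23 December 2001.
The period was tolled for 392 days by the pending related arbitration (21 August 2001 to 17 September 2002), pushing the deadline to 19 January 2003.
The defendant's absence from the jurisdiction from 27 May 2003 to 25 January 2004 began after the period had already run on 19 January 2003, so it has no tolling effect.
The other events in the timeline have no effect on the limitation period under the stated rules.

19 January 2003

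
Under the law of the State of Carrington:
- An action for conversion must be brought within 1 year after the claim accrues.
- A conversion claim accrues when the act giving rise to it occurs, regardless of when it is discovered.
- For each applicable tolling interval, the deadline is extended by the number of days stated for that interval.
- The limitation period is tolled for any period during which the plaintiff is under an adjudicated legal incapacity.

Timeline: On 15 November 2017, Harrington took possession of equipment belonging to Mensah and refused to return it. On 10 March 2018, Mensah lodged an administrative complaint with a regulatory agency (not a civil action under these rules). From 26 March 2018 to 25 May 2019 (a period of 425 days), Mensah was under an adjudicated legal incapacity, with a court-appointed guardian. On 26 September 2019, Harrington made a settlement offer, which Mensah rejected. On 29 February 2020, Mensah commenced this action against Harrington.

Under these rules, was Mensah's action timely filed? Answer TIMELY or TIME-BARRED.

The limitation period began to run on 15 November 2017.
Adding the 1 year base period to 15 November 2017 gives a deadline of 15 November 2018, before any tolling.
The plaintiff's legal incapacity from 26 March 2018 to 25 May 2019 tolled the period for 425 days, extending the deadline to 14 January 2020.
Nothing else in the chronology tolls or restarts the period.
Mensah filed on 29 February 2020, after the 14 January 2020 deadline, so the action is time-barred.

TIME-BARRED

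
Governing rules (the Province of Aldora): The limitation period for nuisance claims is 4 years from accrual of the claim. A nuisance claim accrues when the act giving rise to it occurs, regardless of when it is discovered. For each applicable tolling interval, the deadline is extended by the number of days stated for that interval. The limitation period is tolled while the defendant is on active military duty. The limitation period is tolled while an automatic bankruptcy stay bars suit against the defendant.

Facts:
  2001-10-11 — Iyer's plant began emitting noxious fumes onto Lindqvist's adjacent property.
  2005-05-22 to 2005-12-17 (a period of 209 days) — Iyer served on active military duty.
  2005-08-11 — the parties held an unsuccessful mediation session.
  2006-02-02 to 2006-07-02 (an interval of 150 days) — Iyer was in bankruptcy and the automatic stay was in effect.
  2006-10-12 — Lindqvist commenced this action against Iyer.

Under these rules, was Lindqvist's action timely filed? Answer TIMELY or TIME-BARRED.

TIME-BARRED

The claim accrued on 2001-10-11, when the wrongful act occurred.
Adding the 4 years base period to 2001-10-11 gives a deadline of 2005-10-11, before any tolling.
The defendant's active military service from 2005-05-22 to 2005-12-17 tolled the period for 209 days, extending the deadline to 2006-05-08.
Because the automatic bankruptcy stay ran from 2006-02-02 to 2006-07-02, the deadline is extended by 150 days to 2006-10-05.
None of the other events listed affects the running of the period under the stated rules.
Lindqvist filed on 2006-10-12, after the 2006-10-05 deadline, so the action is time-barred.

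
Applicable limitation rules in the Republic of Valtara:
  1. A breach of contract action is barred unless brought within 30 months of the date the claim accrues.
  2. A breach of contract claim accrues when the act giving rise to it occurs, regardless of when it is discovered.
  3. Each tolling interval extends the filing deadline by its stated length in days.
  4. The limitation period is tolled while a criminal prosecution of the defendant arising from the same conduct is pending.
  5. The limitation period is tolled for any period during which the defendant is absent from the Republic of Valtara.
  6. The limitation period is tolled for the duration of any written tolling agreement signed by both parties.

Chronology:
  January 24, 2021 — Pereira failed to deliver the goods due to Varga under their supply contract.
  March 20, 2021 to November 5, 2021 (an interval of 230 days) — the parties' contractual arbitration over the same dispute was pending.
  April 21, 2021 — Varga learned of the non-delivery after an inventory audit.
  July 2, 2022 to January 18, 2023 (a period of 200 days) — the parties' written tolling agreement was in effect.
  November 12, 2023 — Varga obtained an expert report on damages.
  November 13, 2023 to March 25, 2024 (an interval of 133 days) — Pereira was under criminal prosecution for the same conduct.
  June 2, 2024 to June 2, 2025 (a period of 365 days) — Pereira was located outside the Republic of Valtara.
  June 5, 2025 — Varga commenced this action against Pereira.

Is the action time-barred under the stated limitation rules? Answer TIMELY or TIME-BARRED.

TIMELY

Because the rule ties accrual to occurrence, the claim accrued on January 24, 2021, not on the April 21, 2021 discovery date.
30 months from January 24, 2021 is July 24, 2023.
Because the written tolling agreement ran from July 2, 2022 to January 18, 2023, the deadline is extended by 200 days to February 9, 2024.
The pending criminal prosecution from November 13, 2023 to March 25, 2024 tolled the period for 133 days, extending the deadline to June 21, 2024.
The defendant's absence from the jurisdiction from June 2, 2024 to June 2, 2025 tolled the period for 365 days, extending the deadline to June 21, 2025.
Although a pending arbitration ran from March 20, 2021 to November 5, 2021, the stated rules do not make that a tolling event, so it is disregarded.
The other events in the timeline have no effect on the limitation period under the stated rules.
The June 5, 2025 filing precedes the June 21, 2025 deadline; the claim is timely.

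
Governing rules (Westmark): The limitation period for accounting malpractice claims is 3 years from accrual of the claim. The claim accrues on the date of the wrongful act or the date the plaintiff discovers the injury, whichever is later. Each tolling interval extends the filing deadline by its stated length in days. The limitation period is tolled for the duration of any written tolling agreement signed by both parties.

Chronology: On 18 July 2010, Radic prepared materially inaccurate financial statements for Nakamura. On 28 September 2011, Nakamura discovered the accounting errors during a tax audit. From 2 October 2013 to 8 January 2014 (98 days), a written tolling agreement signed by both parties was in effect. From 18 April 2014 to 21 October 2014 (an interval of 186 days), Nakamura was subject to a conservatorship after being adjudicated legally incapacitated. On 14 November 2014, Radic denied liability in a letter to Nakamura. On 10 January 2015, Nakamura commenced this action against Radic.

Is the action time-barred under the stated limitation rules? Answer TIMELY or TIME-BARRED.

TIME-BARRED

Because discovery on 28 September 2011 post-dates the 18 July 2010 act, accrual under the later-of rule falls on 28 September 2011.
3 years from 28 September 2011 is 28 September 2014.
The period was tolled for 98 days by the written tolling agreement (2 October 2013 to 8 January 2014), pushing the deadline to 4 January 2015.
Although the plaintiff's incapacity ran from 18 April 2014 to 21 October 2014, the stated rules do not make that a tolling event, so it is disregarded.
Nothing else in the chronology tolls or restarts the period.
Nakamura filed on 10 January 2015, after the 4 January 2015 deadline, so the action is time-barred.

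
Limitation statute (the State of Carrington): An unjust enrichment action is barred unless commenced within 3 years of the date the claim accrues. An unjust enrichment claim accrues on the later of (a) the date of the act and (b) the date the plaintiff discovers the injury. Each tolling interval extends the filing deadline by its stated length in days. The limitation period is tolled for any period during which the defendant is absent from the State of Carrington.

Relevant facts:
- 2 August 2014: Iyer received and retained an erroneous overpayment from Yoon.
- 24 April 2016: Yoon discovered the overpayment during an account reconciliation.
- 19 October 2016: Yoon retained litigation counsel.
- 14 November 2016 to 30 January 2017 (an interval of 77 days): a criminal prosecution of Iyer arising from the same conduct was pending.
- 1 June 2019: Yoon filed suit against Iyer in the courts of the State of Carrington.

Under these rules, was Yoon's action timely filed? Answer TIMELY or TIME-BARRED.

TIME-BARRED

Taking the later of the act (2 August 2014) and discovery (24 April 2016), the claim accrued on 24 April 2016.
3 years from 24 April 2016 is 24 April 2019.
No stated provision tolls the period for a criminal prosecution, so the interval from 14 November 2016 to 30 January 2017 has no effect on the deadline.
Nothing else in the chronology tolls or restarts the period.
Filing on 1 June 2019 missed the 24 April 2019 deadline — the action is time-barred.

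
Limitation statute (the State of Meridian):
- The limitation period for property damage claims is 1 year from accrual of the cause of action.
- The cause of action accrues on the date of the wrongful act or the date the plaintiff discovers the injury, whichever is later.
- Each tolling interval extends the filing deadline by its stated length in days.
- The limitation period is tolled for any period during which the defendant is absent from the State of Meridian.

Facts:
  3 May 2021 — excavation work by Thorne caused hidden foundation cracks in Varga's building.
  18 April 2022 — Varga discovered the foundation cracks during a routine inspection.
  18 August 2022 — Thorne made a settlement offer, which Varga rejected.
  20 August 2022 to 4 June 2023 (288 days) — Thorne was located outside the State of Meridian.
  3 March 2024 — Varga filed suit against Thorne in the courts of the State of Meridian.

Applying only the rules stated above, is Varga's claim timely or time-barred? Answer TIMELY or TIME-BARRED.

TIME-BARRED

Taking the later of the act (3 May 2021) and discovery (18 April 2022), the claim accrued on 18 April 2022.
Adding the 1 year base period to 18 April 2022 gives a deadline of 18 April 2023, before any tolling.
The defendant's absence from the jurisdiction from 20 August 2022 to 4 June 2023 tolled the period for 288 days, extending the deadline to 31 January 2024.
Nothing else in the chronology tolls or restarts the period.
Filing on 3 March 2024 missed the 31 January 2024 deadline — the action is time-barred.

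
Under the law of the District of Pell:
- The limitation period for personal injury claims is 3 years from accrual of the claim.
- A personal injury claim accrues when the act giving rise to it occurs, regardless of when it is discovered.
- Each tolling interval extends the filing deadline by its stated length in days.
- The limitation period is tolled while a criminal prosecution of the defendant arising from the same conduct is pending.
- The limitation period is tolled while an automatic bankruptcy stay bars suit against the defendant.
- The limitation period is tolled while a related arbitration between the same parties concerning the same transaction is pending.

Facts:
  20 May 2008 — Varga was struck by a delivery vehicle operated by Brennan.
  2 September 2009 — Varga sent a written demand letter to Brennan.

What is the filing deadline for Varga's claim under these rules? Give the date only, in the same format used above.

20 May 2011

The limitation period began to run on 20 May 2008.
Adding the 3 years base period to 20 May 2008 gives a deadline of 20 May 2011, before any tolling.
None of the other events listed affects the running of the period under the stated rules.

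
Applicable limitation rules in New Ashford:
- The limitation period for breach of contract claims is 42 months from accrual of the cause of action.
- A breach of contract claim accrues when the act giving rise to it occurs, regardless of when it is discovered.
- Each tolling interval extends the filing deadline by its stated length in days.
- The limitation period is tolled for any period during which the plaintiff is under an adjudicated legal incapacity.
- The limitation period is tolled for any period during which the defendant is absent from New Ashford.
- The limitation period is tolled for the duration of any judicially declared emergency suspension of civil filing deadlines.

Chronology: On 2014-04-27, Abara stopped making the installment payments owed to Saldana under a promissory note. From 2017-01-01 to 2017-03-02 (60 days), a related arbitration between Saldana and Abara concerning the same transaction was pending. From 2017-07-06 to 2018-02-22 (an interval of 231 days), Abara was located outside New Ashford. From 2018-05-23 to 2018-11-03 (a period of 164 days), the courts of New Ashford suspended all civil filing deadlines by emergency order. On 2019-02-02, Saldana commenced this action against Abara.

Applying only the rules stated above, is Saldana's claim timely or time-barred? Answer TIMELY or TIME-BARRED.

TIME-BARRED

The claim accrued on 2014-04-27, when the wrongful act occurred.
Adding the 42 months base period to 2014-04-27 gives a deadline of 2017-10-27, before any tolling.
Because the defendant's absence from the jurisdiction ran from 2017-07-06 to 2018-02-22, the deadline is extended by 231 days to 2018-06-15.
The period was tolled for 164 days by the emergency suspension of filing deadlines (2018-05-23 to 2018-11-03), pushing the deadline to 2018-11-26.
The pending related arbitration from 2017-01-01 to 2017-03-02 does not toll the period, because no stated rule makes a pending arbitration a tolling event.
Filing on 2019-02-02 missed the 2018-11-26 deadline — the action is time-barred.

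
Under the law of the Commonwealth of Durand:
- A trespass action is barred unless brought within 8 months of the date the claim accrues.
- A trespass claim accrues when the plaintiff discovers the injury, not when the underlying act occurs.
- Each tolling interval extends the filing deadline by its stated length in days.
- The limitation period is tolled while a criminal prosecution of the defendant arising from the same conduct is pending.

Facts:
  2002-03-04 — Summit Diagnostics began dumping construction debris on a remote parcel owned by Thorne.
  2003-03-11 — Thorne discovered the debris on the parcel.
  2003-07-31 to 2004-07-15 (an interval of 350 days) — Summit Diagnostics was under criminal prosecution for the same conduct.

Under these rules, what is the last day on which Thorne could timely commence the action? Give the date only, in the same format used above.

Accrual is tied to discovery, so the period began on 2003-03-11 rather than on 2002-03-04 when the act occurred.
Adding the 8 months base period to 2003-03-11 gives a deadline of 2003-11-11, before any tolling.
The pending criminal prosecution from 2003-07-31 to 2004-07-15 tolled the period for 350 days, extending the deadline to 2004-10-26.

2004-10-26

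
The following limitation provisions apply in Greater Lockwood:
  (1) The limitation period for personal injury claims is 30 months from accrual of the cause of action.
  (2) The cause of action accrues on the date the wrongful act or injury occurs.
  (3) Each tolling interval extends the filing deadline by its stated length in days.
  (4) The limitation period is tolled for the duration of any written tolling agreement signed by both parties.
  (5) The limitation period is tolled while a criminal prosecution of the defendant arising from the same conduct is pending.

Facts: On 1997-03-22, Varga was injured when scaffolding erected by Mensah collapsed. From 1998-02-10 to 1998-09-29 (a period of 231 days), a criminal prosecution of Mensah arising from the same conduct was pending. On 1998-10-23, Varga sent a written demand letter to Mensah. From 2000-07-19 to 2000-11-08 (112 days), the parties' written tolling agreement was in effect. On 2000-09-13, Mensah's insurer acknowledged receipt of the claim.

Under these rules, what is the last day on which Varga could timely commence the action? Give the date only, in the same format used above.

2000-05-10

The claim accrued on 1997-03-22, when the wrongful act occurred.
The untolled deadline — 30 months after 1997-03-22 — is 1999-09-22.
The pending criminal prosecution from 1998-02-10 to 1998-09-29 tolled the period for 231 days, extending the deadline to 2000-05-10.
By the time the written tolling agreement began on 2000-07-19, the limitation period had already expired on 2000-05-10; that interval cannot revive it.
None of the other events listed affects the running of the period under the stated rules.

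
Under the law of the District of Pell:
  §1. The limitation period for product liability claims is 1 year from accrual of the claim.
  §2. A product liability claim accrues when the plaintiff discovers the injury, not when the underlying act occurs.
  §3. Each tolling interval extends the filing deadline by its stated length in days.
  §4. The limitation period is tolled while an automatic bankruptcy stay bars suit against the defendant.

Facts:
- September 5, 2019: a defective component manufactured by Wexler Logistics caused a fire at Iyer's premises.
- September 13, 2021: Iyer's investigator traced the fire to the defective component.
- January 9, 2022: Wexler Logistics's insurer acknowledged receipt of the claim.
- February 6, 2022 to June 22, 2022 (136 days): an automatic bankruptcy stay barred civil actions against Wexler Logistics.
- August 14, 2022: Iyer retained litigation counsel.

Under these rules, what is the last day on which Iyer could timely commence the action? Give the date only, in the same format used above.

January 27, 2023

Accrual is tied to discovery, so the period began on September 13, 2021 rather than on September 5, 2019 when the act occurred.
The untolled deadline — 1 year after September 13, 2021 — is September 13, 2022.
The automatic bankruptcy stay from February 6, 2022 to June 22, 2022 tolled the period for 136 days, extending the deadline to January 27, 2023.
Nothing else in the chronology tolls or restarts the period.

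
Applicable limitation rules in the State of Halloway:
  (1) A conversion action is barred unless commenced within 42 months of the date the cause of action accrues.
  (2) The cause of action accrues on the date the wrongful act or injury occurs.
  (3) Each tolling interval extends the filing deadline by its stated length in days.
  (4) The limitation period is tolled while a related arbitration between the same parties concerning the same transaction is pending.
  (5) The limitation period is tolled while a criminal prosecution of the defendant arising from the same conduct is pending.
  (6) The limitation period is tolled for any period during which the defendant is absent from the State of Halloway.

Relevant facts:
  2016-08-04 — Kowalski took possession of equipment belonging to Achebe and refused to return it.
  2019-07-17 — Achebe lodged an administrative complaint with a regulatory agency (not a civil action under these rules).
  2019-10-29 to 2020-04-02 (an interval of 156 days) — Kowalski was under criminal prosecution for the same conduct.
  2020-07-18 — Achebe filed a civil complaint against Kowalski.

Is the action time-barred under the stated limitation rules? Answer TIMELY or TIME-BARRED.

The cause of action accrued on 2016-08-04, the date of the act.
The untolled deadline — 42 months after 2016-08-04 — is 2020-02-04.
The period was tolled for 156 days by the pending criminal prosecution (2019-10-29 to 2020-04-02), pushing the deadline to 2020-07-09.
None of the other events listed affects the running of the period under the stated rules.
Achebe filed on 2020-07-18, after the 2020-07-09 deadline, so the action is time-barred.

TIME-BARRED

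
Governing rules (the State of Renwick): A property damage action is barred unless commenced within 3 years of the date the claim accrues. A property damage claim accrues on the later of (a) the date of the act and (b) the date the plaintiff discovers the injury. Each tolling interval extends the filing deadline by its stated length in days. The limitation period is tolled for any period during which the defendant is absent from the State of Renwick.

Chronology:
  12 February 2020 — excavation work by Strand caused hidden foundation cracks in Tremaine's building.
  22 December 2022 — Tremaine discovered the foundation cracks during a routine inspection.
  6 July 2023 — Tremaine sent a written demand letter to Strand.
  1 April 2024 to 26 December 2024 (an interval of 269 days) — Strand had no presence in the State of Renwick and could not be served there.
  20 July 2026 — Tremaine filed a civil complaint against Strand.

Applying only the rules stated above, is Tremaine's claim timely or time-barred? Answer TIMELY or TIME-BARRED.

Because discovery on 22 December 2022 post-dates the 12 February 2020 act, accrual under the later-of rule falls on 22 December 2022.
Adding the 3 years base period to 22 December 2022 gives a deadline of 22 December 2025, before any tolling.
The defendant's absence from the jurisdiction from 1 April 2024 to 26 December 2024 tolled the period for 269 days, extending the deadline to 17 September 2026.
None of the other events listed affects the running of the period under the stated rules.
Tremaine filed on 20 July 2026, before the 17 September 2026 deadline, so the action is timely.

TIMELY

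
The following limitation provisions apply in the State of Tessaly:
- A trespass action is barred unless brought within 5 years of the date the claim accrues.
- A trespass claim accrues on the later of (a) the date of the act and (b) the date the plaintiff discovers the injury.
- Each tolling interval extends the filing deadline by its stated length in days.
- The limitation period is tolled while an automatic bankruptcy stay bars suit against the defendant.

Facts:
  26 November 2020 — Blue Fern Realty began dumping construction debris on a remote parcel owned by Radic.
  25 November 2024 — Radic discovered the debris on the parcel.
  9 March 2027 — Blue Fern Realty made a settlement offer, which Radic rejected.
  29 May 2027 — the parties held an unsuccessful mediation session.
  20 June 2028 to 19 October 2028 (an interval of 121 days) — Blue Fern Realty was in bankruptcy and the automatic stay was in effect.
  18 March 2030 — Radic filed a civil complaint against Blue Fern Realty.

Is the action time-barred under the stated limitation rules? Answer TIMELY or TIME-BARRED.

TIMELY

The claim accrued on 25 November 2024 — the later of the 26 November 2020 act and the 25 November 2024 discovery.
Adding the 5 years base period to 25 November 2024 gives a deadline of 25 November 2029, before any tolling.
The automatic bankruptcy stay from 20 June 2028 to 19 October 2028 tolled the period for 121 days, extending the deadline to 26 March 2030.
Nothing else in the chronology tolls or restarts the period.
The 18 March 2030 filing precedes the 26 March 2030 deadline; the claim is timely.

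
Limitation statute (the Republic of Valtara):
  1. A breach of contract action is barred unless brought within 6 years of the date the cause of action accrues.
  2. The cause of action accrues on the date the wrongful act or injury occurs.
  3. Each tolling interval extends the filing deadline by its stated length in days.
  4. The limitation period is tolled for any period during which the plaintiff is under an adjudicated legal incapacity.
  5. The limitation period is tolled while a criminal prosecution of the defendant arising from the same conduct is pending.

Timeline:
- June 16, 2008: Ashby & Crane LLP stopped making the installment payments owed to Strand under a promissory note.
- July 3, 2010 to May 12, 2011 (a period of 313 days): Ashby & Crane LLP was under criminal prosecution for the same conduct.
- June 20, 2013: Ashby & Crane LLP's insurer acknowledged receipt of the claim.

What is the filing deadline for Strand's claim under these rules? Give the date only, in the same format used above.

April 25, 2015

The cause of action accrued on June 16, 2008, the date of the act.
The untolled deadline — 6 years after June 16, 2008 — is June 16, 2014.
Because the pending criminal prosecution ran from July 3, 2010 to May 12, 2011, the deadline is extended by 313 days to April 25, 2015.
None of the other events listed affects the running of the period under the stated rules.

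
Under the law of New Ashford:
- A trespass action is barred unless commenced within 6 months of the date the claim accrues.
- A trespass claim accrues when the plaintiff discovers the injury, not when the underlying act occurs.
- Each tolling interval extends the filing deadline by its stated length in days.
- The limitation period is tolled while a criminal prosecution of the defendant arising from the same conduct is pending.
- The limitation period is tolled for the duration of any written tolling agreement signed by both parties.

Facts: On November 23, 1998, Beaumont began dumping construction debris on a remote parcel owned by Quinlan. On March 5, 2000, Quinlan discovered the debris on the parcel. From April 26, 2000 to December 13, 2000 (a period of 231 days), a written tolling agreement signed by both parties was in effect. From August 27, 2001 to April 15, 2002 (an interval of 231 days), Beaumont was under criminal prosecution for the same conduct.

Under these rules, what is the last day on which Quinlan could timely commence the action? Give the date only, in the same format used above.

April 24, 2001

Under the discovery rule, the claim accrued on March 5, 2000, when Quinlan discovered the injury — not on the November 23, 1998 date of the underlying act.
The untolled deadline — 6 months after March 5, 2000 — is September 5, 2000.
The written tolling agreement from April 26, 2000 to December 13, 2000 tolled the period for 231 days, extending the deadline to April 24, 2001.
By the time the pending criminal prosecution began on August 27, 2001, the limitation period had already expired on April 24, 2001; that interval cannot revive it.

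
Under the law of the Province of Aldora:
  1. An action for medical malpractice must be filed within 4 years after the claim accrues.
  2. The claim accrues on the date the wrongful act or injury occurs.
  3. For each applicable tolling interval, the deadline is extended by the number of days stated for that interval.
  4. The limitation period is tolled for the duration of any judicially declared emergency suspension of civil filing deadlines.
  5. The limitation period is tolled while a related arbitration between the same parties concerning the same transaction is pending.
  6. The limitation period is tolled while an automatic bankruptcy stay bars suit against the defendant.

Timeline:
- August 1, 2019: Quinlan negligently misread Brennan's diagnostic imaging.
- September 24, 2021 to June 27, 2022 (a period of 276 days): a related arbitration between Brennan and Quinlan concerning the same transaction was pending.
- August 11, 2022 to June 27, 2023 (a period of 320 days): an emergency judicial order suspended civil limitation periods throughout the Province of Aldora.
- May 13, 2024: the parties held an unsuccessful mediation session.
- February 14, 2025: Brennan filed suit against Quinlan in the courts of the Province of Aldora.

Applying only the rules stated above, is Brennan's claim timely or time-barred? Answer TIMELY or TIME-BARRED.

The claim accrued on August 1, 2019, when the wrongful act occurred.
Adding the 4 years base period to August 1, 2019 gives a deadline of August 1, 2023, before any tolling.
The pending related arbitration from September 24, 2021 to June 27, 2022 tolled the period for 276 days, extending the deadline to May 3, 2024.
The emergency suspension of filing deadlines from August 11, 2022 to June 27, 2023 tolled the period for 320 days, extending the deadline to March 19, 2025.
The other events in the timeline have no effect on the limitation period under the stated rules.
The February 14, 2025 filing precedes the March 19, 2025 deadline; the claim is timely.

TIMELY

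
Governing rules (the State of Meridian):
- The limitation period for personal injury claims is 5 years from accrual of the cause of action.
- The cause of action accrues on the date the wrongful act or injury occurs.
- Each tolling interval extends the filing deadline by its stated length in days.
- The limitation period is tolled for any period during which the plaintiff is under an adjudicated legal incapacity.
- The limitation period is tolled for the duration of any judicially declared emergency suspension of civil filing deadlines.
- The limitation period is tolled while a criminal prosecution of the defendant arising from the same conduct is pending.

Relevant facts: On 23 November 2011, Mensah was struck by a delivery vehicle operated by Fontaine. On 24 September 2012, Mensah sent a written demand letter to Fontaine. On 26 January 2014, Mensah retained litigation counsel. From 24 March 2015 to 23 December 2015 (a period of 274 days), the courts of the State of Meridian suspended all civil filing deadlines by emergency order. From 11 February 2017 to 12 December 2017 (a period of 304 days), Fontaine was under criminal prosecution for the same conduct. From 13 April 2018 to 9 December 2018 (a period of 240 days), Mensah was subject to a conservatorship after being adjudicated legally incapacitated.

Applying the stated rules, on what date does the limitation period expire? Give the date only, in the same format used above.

19 February 2019

The limitation period began to run on 23 November 2011.
The untolled deadline — 5 years after 23 November 2011 — is 23 November 2016.
The emergency suspension of filing deadlines from 24 March 2015 to 23 December 2015 tolled the period for 274 days, extending the deadline to 24 August 2017.
Because the pending criminal prosecution ran from 11 February 2017 to 12 December 2017, the deadline is extended by 304 days to 24 June 2018.
The period was tolled for 240 days by the plaintiff's legal incapacity (13 April 2018 to 9 December 2018), pushing the deadline to 19 February 2019.
None of the other events listed affects the running of the period under the stated rules.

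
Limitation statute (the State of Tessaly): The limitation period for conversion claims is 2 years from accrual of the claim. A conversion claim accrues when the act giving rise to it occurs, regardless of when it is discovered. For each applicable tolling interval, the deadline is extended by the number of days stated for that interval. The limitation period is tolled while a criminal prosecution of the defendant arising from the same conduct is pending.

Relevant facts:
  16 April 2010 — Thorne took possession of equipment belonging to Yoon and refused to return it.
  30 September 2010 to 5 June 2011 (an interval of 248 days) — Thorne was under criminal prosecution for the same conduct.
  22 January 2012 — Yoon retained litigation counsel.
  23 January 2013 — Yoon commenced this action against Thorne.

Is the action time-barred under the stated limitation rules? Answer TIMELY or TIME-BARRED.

TIME-BARRED

The claim accrued on 16 April 2010, when the wrongful act occurred.
The untolled deadline — 2 years after 16 April 2010 — is 16 April 2012.
Because the pending criminal prosecution ran from 30 September 2010 to 5 June 2011, the deadline is extended by 248 days to 20 December 2012.
None of the other events listed affects the running of the period under the stated rules.
Filing on 23 January 2013 missed the 20 December 2012 deadline — the action is time-barred.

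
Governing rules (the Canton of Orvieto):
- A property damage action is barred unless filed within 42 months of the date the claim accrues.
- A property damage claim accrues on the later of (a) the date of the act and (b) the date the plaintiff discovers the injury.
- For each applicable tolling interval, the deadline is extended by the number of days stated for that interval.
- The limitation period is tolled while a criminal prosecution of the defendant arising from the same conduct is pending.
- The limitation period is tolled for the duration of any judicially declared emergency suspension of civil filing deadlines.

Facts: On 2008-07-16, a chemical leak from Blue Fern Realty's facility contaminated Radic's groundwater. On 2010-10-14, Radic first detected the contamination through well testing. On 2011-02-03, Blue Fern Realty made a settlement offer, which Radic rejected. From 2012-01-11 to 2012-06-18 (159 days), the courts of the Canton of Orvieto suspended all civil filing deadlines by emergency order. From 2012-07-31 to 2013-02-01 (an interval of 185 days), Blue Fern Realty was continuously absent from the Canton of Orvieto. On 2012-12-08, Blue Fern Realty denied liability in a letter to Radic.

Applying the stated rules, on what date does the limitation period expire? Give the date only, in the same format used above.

2014-09-20

Taking the later of the act (2008-07-16) and discovery (2010-10-14), the claim accrued on 2010-10-14.
Adding the 42 months base period to 2010-10-14 gives a deadline of 2014-04-14, before any tolling.
The emergency suspension of filing deadlines from 2012-01-11 to 2012-06-18 tolled the period for 159 days, extending the deadline to 2014-09-20.
No stated provision tolls the period for the defendant's absence, so the interval from 2012-07-31 to 2013-02-01 has no effect on the deadline.
None of the other events listed affects the running of the period under the stated rules.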